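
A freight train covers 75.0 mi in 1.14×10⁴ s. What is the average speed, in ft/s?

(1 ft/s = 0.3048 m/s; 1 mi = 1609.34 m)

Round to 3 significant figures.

75.0 mi × 1609.34 → 120700 m
v = d / t = 120700 m / 11400 s = 10.5877 m/s
10.5877 m/s ÷ (0.3048 m/s/ft/s) = 34.7365 ft/s

34.7 ft/s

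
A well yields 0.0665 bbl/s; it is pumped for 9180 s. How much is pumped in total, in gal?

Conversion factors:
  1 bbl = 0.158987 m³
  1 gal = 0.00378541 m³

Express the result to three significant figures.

2.56×10⁴ gal

0.0665 bbl/s → 0.0105726 m³/s
V = Q × t = 0.0105726 × 9180 = 97.0565 m³
In gal: 97.0565 / 0.00378541 = 25639.6 gal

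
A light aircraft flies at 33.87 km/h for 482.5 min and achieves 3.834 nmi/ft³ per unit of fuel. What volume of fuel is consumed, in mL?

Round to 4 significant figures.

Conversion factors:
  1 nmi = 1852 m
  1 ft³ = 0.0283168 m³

1.086×10⁶ mL

33.87 km/h → 9.40833 m/s
482.5 min → 28950 s
d = v × t = 9.40833 × 28950 = 272371 m
3.834 nmi/ft³ → 250755 m/m³
V = d / (distance per unit fuel) = 272371 / 250755 = 1.0862 m³
In mL: 1.0862 / 10⁻⁶ = 1.0862×10⁶ mL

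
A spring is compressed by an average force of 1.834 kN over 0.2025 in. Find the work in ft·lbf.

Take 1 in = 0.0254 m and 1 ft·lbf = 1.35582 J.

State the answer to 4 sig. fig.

6.958 ft·lbf

1.834 kN × 1000 = 1834 N
0.2025 in × 0.0254 = 0.0051435 m
W = F × d = 1834 N × 0.0051435 m = 9.43318 J
9.43318 J ÷ (1.35582 J/ft·lbf) = 6.95755 ft·lbf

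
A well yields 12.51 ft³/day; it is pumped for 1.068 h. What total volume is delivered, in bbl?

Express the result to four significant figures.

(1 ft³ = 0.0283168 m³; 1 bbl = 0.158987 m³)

12.51 ft³/day → 4.10004×10⁻⁶ m³/s
1.068 h → 3844.8 s
V = Q × t = 4.10004×10⁻⁶ × 3844.8 = 0.0157638 m³
In bbl: 0.0157638 / 0.158987 = 0.0991515 bbl

0.09915 bbl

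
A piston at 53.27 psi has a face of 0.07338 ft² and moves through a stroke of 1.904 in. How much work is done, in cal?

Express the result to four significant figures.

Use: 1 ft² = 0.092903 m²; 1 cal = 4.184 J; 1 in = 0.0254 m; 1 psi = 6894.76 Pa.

28.94 cal

53.27 psi → 367284 Pa
0.07338 ft² → 0.00681722 m²
F = P × A = 367284 × 0.00681722 = 2503.86 N
1.904 in → 0.0483616 m
W = F × d = 2503.86 × 0.0483616 = 121.091 J
In cal: 121.091 / 4.184 = 28.9414 cal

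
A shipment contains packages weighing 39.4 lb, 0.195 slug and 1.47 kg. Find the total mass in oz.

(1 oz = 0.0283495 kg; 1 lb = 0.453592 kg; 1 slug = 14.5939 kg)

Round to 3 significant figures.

783 oz

39.4 lb × 0.453592 = 17.8715 kg
0.195 slug × 14.5939 = 2.84581 kg
1.47 kg (already kg)
Sum: 17.8715 + 2.84581 + 1.47 = 22.1873 kg
In oz: 22.1873 / 0.0283495 = 782.635 oz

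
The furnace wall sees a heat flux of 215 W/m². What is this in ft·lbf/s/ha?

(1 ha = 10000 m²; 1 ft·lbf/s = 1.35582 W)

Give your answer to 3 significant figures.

1.59×10⁶ ft·lbf/s/ha

215 W/m² is already 215 W/m²
215 W/m² ÷ 1.35582 W/ft·lbf/s × 10000 m²/ha = 1.58576×10⁶ ft·lbf/s/ha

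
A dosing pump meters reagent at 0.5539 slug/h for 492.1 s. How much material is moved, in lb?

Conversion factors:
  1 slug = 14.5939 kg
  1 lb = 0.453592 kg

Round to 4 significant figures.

0.5539 slug/h → 0.00224543 kg/s
m = ṁ × t = 0.00224543 × 492.1 = 1.10498 kg
In lb: 1.10498 / 0.453592 = 2.43607 lb

2.436 lb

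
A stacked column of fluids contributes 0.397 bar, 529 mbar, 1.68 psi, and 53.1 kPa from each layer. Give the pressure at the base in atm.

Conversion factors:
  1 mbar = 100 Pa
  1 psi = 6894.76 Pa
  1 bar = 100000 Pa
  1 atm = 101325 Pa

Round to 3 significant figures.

0.397 bar × 100000 → 39700 Pa
529 mbar × 100 → 52900 Pa
1.68 psi × 6894.76 → 11583.2 Pa
53.1 kPa × 1000 → 53100 Pa
Combined: 39700 + 52900 + 11583.2 + 53100 = 157283 Pa
In atm: 157283 / 101325 = 1.55226 atm

1.55 atm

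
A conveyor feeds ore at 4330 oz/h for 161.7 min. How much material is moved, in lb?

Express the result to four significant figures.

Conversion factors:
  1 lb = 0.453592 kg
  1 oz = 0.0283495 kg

729.3 lb

4330 oz/h → 0.0340981 kg/s
161.7 min → 9702 s
m = ṁ × t = 0.0340981 × 9702 = 330.82 kg
In lb: 330.82 / 0.453592 = 729.334 lb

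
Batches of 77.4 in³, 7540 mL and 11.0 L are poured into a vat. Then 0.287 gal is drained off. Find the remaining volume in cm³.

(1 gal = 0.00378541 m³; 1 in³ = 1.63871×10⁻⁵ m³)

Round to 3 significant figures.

1.87×10⁴ cm³

77.4 in³ × 1.63871×10⁻⁵ → 0.00126836 m³
7540 mL × 10⁻⁶ → 0.00754 m³
11.0 L × 0.001 → 0.011 m³
0.287 gal × 0.00378541 → 0.00108641 m³
Net: 0.00126836 + 0.00754 + 0.011 − 0.00108641 = 0.018722 m³
In cm³: 0.018722 / 10⁻⁶ = 18722 cm³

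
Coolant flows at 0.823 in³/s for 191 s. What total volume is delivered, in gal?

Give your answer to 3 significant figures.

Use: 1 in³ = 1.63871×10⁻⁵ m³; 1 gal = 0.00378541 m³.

0.823 in³/s → 1.34866×10⁻⁵ m³/s
V = Q × t = 1.34866×10⁻⁵ × 191 = 0.00257594 m³
In gal: 0.00257594 / 0.00378541 = 0.680492 gal

0.680 gal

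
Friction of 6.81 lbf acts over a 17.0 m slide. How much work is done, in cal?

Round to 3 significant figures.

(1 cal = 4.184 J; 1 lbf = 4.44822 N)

6.81 lbf × 4.44822 → 30.2924 N
W = F × d = 30.2924 N × 17 m = 514.971 J
514.971 J ÷ (4.184 J/cal) = 123.081 cal

123 cal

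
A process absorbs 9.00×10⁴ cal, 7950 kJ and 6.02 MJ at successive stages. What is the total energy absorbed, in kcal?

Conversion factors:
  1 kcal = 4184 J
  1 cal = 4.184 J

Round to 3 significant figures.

9.00×10⁴ cal × 4.184 = 376560 J
7950 kJ × 1000 = 7.95×10⁶ J
6.02 MJ × 1000000 = 6.02×10⁶ J
Total: 376560 + 7.95×10⁶ + 6.02×10⁶ = 1.43466×10⁷ J
In kcal: 1.43466×10⁷ / 4184 = 3428.92 kcal

3430 kcal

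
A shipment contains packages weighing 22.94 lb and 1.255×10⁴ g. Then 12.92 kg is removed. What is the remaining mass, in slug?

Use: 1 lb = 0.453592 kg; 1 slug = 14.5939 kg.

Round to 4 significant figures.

22.94 lb × 0.453592 = 10.4054 kg
1.255×10⁴ g × 0.001 = 12.55 kg
12.92 kg (already kg)
Result: 10.4054 + 12.55 − 12.92 = 10.0354 kg
In slug: 10.0354 / 14.5939 = 0.687643 slug

0.6876 slug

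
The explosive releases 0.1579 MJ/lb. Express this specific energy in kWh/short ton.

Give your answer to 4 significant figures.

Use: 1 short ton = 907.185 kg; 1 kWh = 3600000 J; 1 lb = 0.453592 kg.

0.1579 MJ/lb × 1000000 J/MJ ÷ 0.453592 kg/lb = 348110 J/kg
348110 J/kg ÷ 3600000 J/kWh × 907.185 kg/short ton = 87.7223 kWh/short ton

87.72 kWh/short ton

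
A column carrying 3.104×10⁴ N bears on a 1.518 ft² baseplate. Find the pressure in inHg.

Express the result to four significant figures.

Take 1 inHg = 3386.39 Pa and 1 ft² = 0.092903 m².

1.518 ft² × 0.092903 → 0.141027 m²
P = F / A = 31040 N / 0.141027 m² = 220100 Pa
220100 Pa ÷ (3386.39 Pa/inHg) = 64.9955 inHg

65.00 inHg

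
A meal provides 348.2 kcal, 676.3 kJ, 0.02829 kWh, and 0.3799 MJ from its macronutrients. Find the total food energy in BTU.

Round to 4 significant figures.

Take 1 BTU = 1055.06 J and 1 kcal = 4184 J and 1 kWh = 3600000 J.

2478 BTU

348.2 kcal × 4184 = 1.45687×10⁶ J
676.3 kJ × 1000 = 676300 J
0.02829 kWh × 3600000 = 101844 J
0.3799 MJ × 1000000 = 379900 J
Sum: 1.45687×10⁶ + 676300 + 101844 + 379900 = 2.61491×10⁶ J
In BTU: 2.61491×10⁶ / 1055.06 = 2478.45 BTU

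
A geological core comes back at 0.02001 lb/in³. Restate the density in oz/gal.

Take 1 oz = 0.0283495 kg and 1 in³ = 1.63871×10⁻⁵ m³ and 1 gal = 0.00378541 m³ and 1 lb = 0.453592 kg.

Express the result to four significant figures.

0.02001 lb/in³ × 0.453592 kg/lb ÷ 1.63871×10⁻⁵ m³/in³ = 553.873 kg/m³
553.873 kg/m³ ÷ 0.0283495 kg/oz × 0.00378541 m³/gal = 73.9567 oz/gal

73.96 oz/gal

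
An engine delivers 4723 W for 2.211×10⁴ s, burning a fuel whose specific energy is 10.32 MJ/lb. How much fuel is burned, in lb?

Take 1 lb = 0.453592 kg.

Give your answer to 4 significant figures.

10.12 lb

E = P × t = 4723 × 22110 = 1.04426×10⁸ J
10.32 MJ/lb → 2.27517×10⁷ J/kg
m = E / e_s = 1.04426×10⁸ / 2.27517×10⁷ = 4.58981 kg
In lb: 4.58981 / 0.453592 = 10.1188 lb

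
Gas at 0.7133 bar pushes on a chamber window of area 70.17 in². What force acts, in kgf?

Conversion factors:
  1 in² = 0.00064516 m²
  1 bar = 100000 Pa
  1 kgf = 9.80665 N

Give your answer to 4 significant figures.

0.7133 bar × 100000 → 71330 Pa
70.17 in² × 0.00064516 → 0.0452709 m²
F = P × A = 71330 Pa × 0.0452709 m² = 3229.17 N
3229.17 N ÷ (9.80665 N/kgf) = 329.284 kgf

329.3 kgf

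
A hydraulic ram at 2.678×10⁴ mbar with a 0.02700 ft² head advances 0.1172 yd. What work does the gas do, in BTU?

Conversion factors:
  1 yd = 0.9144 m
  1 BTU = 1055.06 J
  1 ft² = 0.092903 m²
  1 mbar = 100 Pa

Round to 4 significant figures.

2.678×10⁴ mbar → 2.678×10⁶ Pa
0.02700 ft² → 0.00250838 m²
F = P × A = 2.678×10⁶ × 0.00250838 = 6717.44 N
0.1172 yd → 0.107168 m
W = F × d = 6717.44 × 0.107168 = 719.895 J
In BTU: 719.895 / 1055.06 = 0.682326 BTU

0.6823 BTU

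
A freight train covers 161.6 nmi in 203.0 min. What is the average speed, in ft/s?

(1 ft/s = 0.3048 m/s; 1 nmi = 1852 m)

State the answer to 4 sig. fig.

161.6 nmi × 1852 → 299283 m
203.0 min × 60 → 12180 s
v = d / t = 299283 m / 12180 s = 24.5717 m/s
24.5717 m/s ÷ (0.3048 m/s/ft/s) = 80.6158 ft/s

80.62 ft/s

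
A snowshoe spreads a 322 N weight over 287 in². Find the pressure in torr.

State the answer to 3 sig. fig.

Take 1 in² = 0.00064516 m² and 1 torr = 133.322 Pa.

13.0 torr

287 in² × 0.00064516 → 0.185161 m²
P = F / A = 322 N / 0.185161 m² = 1739.03 Pa
1739.03 Pa ÷ (133.322 Pa/torr) = 13.0438 torr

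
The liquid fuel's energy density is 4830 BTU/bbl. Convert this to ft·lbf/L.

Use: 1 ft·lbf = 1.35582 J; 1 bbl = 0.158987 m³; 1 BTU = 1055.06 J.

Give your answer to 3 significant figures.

2.36×10⁴ ft·lbf/L

4830 BTU/bbl × 1055.06 J/BTU ÷ 0.158987 m³/bbl = 3.20526×10⁷ J/m³
3.20526×10⁷ J/m³ ÷ 1.35582 J/ft·lbf × 0.001 m³/L = 23640.7 ft·lbf/L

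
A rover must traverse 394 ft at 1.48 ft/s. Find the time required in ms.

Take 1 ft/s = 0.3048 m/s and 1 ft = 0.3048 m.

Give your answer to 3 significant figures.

2.66×10⁵ ms

394 ft × 0.3048 → 120.091 m
1.48 ft/s × 0.3048 → 0.451104 m/s
t = d / v = 120.091 m / 0.451104 m/s = 266.216 s
266.216 s ÷ (0.001 s/ms) = 266216 ms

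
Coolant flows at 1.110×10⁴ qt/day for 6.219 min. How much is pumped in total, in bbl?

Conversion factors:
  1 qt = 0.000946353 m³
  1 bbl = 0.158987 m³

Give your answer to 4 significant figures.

1.110×10⁴ qt/day → 1.2158×10⁻⁴ m³/s
6.219 min → 373.14 s
V = Q × t = 1.2158×10⁻⁴ × 373.14 = 0.0453664 m³
In bbl: 0.0453664 / 0.158987 = 0.285347 bbl

0.2853 bbl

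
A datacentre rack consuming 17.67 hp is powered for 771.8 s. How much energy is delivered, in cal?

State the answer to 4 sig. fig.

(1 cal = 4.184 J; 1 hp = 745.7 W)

17.67 hp × 745.7 = 13176.5 W
E = P × t = 13176.5 W × 771.8 s = 1.01696×10⁷ J
1.01696×10⁷ J ÷ (4.184 J/cal) = 2.43059×10⁶ cal

2.431×10⁶ cal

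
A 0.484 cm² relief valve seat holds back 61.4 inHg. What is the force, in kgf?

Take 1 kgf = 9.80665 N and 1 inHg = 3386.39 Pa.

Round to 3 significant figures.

61.4 inHg × 3386.39 → 207924 Pa
0.484 cm² × 0.0001 → 4.84×10⁻⁵ m²
F = P × A = 207924 Pa × 4.84×10⁻⁵ m² = 10.0635 N
10.0635 N ÷ (9.80665 N/kgf) = 1.02619 kgf

1.03 kgf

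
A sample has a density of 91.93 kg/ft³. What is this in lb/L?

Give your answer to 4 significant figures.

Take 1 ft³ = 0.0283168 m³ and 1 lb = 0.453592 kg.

7.157 lb/L

91.93 kg/ft³ ÷ 0.0283168 m³/ft³ = 3246.48 kg/m³
3246.48 kg/m³ ÷ 0.453592 kg/lb × 0.001 m³/L = 7.15727 lb/L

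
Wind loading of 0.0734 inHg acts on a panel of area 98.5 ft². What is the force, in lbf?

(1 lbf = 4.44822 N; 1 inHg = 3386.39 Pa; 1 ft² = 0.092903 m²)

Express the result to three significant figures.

0.0734 inHg × 3386.39 = 248.561 Pa
98.5 ft² × 0.092903 = 9.15095 m²
F = P × A = 248.561 Pa × 9.15095 m² = 2274.57 N
2274.57 N ÷ (4.44822 N/lbf) = 511.344 lbf

511 lbf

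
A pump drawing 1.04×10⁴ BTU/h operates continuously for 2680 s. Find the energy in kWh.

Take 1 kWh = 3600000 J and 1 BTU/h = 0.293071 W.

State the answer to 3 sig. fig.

1.04×10⁴ BTU/h × 0.293071 → 3047.94 W
E = P × t = 3047.94 W × 2680 s = 8.16848×10⁶ J
8.16848×10⁶ J ÷ (3600000 J/kWh) = 2.26902 kWh

2.27 kWh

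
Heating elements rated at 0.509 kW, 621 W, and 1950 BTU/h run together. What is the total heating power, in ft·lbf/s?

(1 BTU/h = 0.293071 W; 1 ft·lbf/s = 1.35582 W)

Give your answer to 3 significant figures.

1250 ft·lbf/s

0.509 kW × 1000 → 509 W
621 W (already W)
1950 BTU/h × 0.293071 → 571.488 W
Total: 509 + 621 + 571.488 = 1701.49 W
In ft·lbf/s: 1701.49 / 1.35582 = 1254.95 ft·lbf/s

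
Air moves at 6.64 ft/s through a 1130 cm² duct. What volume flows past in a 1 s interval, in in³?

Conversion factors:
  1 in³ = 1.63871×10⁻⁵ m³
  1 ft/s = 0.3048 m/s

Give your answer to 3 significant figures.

1.40×10⁴ in³

6.64 ft/s × 0.3048 = 2.02387 m/s
1130 cm² × 0.0001 = 0.113 m²
V = v × A × t = 2.02387 m/s × 0.113 m² × 1 s = 0.228697 m³
0.228697 m³ ÷ (1.63871×10⁻⁵ m³/in³) = 13955.9 in³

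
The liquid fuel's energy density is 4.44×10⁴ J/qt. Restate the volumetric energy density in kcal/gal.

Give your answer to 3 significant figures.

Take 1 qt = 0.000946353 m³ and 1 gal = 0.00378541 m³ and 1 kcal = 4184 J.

4.44×10⁴ J/qt ÷ 0.000946353 m³/qt = 4.6917×10⁷ J/m³
4.6917×10⁷ J/m³ ÷ 4184 J/kcal × 0.00378541 m³/gal = 42.4474 kcal/gal

42.4 kcal/gal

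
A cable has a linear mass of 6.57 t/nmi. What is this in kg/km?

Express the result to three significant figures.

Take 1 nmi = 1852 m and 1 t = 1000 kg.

3550 kg/km

6.57 t/nmi × 1000 kg/t ÷ 1852 m/nmi = 3.54752 kg/m
3.54752 kg/m × 1000 m/km = 3547.52 kg/km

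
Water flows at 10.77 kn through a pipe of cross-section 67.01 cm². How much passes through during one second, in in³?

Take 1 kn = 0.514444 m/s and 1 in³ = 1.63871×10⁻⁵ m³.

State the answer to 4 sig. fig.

10.77 kn × 0.514444 → 5.54056 m/s
67.01 cm² × 0.0001 → 0.006701 m²
V = v × A × t = 5.54056 m/s × 0.006701 m² × 1 s = 0.0371273 m³
0.0371273 m³ ÷ (1.63871×10⁻⁵ m³/in³) = 2265.64 in³

2266 in³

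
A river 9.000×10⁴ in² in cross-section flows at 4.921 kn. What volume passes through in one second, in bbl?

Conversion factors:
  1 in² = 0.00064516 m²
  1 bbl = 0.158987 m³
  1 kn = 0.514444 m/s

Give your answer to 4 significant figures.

924.6 bbl

4.921 kn × 0.514444 → 2.53158 m/s
9.000×10⁴ in² × 0.00064516 → 58.0644 m²
V = v × A × t = 2.53158 m/s × 58.0644 m² × 1 s = 146.995 m³
146.995 m³ ÷ (0.158987 m³/bbl) = 924.572 bbl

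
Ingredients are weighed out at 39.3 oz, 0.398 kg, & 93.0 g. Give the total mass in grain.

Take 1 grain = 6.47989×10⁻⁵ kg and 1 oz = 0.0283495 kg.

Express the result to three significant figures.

2.48×10⁴ grain

39.3 oz × 0.0283495 = 1.11414 kg
0.398 kg (already kg)
93.0 g × 0.001 = 0.093 kg
Sum: 1.11414 + 0.398 + 0.093 = 1.60514 kg
In grain: 1.60514 / 6.47989×10⁻⁵ = 24771.1 grain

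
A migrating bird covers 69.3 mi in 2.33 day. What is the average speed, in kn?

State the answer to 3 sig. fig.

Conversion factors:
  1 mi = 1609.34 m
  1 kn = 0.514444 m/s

1.08 kn

69.3 mi × 1609.34 = 111527 m
2.33 day × 86400 = 201312 s
v = d / t = 111527 m / 201312 s = 0.554001 m/s
0.554001 m/s ÷ (0.514444 m/s/kn) = 1.07689 kn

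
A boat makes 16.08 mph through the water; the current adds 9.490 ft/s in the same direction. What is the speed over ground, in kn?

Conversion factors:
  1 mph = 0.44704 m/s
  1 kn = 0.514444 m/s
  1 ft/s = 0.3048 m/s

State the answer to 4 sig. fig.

19.60 kn

16.08 mph × 0.44704 = 7.1884 m/s
9.490 ft/s × 0.3048 = 2.89255 m/s
Combined: 7.1884 + 2.89255 = 10.081 m/s
In kn: 10.081 / 0.514444 = 19.5959 kn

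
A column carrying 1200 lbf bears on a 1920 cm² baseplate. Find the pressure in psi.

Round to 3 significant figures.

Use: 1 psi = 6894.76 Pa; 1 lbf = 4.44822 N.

1200 lbf × 4.44822 = 5337.86 N
1920 cm² × 0.0001 = 0.192 m²
P = F / A = 5337.86 N / 0.192 m² = 27801.4 Pa
27801.4 Pa ÷ (6894.76 Pa/psi) = 4.03225 psi

4.03 psi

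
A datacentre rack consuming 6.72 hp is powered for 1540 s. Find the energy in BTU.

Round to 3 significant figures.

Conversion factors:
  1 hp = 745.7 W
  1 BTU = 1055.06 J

7310 BTU

6.72 hp × 745.7 → 5011.1 W
E = P × t = 5011.1 W × 1540 s = 7.71709×10⁶ J
7.71709×10⁶ J ÷ (1055.06 J/BTU) = 7314.36 BTU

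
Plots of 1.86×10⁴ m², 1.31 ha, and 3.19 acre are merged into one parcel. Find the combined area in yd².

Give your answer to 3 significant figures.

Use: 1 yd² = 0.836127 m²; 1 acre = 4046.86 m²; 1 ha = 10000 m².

1.86×10⁴ m² (already m²)
1.31 ha × 10000 → 13100 m²
3.19 acre × 4046.86 → 12909.5 m²
Total: 18600 + 13100 + 12909.5 = 44609.5 m²
In yd²: 44609.5 / 0.836127 = 53352.5 yd²

5.34×10⁴ yd²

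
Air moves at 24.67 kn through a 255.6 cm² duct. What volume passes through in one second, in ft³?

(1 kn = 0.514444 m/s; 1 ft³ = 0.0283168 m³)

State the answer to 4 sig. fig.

11.46 ft³

24.67 kn × 0.514444 = 12.6913 m/s
255.6 cm² × 0.0001 = 0.02556 m²
V = v × A × t = 12.6913 m/s × 0.02556 m² × 1 s = 0.32439 m³
0.32439 m³ ÷ (0.0283168 m³/ft³) = 11.4557 ft³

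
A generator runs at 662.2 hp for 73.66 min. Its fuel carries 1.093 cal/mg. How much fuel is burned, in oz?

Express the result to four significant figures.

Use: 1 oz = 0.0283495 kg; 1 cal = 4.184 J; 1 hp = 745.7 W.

1.683×10⁴ oz

662.2 hp → 493803 W
73.66 min → 4419.6 s
E = P × t = 493803 × 4419.6 = 2.18241×10⁹ J
1.093 cal/mg → 4.57311×10⁶ J/kg
m = E / e_s = 2.18241×10⁹ / 4.57311×10⁶ = 477.227 kg
In oz: 477.227 / 0.0283495 = 16833.7 oz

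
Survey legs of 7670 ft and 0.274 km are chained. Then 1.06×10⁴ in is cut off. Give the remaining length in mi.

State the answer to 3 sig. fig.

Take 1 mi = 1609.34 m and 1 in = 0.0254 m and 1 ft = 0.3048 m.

1.46 mi

7670 ft × 0.3048 = 2337.82 m
0.274 km × 1000 = 274 m
1.06×10⁴ in × 0.0254 = 269.24 m
Net: 2337.82 + 274 − 269.24 = 2342.58 m
In mi: 2342.58 / 1609.34 = 1.45562 mi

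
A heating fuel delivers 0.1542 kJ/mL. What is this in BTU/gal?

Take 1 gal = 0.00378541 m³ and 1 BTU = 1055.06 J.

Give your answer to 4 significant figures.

553.2 BTU/gal

0.1542 kJ/mL × 1000 J/kJ ÷ 10⁻⁶ m³/mL = 1.542×10⁸ J/m³
1.542×10⁸ J/m³ ÷ 1055.06 J/BTU × 0.00378541 m³/gal = 553.248 BTU/gal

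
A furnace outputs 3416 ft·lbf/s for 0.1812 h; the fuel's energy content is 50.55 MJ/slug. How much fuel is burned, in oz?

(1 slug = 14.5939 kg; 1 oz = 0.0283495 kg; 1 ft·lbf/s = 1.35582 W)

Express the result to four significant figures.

3416 ft·lbf/s → 4631.48 W
0.1812 h → 652.32 s
E = P × t = 4631.48 × 652.32 = 3.02121×10⁶ J
50.55 MJ/slug → 3.46378×10⁶ J/kg
m = E / e_s = 3.02121×10⁶ / 3.46378×10⁶ = 0.872229 kg
In oz: 0.872229 / 0.0283495 = 30.767 oz

30.77 oz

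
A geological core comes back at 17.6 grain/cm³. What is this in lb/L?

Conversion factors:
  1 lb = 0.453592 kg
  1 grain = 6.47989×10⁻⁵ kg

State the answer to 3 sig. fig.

17.6 grain/cm³ × 6.47989×10⁻⁵ kg/grain ÷ 10⁻⁶ m³/cm³ = 1140.46 kg/m³
1140.46 kg/m³ ÷ 0.453592 kg/lb × 0.001 m³/L = 2.51429 lb/L

2.51 lb/L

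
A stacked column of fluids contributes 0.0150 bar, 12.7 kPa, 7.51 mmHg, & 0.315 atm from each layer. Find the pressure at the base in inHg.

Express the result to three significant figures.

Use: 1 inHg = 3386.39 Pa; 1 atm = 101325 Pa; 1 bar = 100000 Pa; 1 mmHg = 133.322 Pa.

0.0150 bar × 100000 = 1500 Pa
12.7 kPa × 1000 = 12700 Pa
7.51 mmHg × 133.322 = 1001.25 Pa
0.315 atm × 101325 = 31917.4 Pa
Sum: 1500 + 12700 + 1001.25 + 31917.4 = 47118.6 Pa
In inHg: 47118.6 / 3386.39 = 13.9141 inHg

13.9 inHg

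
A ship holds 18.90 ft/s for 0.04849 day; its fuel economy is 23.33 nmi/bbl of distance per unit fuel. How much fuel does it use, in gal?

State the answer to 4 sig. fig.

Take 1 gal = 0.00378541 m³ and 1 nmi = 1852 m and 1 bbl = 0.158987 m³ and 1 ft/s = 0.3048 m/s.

18.90 ft/s → 5.76072 m/s
0.04849 day → 4189.54 s
d = v × t = 5.76072 × 4189.54 = 24134.8 m
23.33 nmi/bbl → 271765 m/m³
V = d / (distance per unit fuel) = 24134.8 / 271765 = 0.0888076 m³
In gal: 0.0888076 / 0.00378541 = 23.4605 gal

23.46 gal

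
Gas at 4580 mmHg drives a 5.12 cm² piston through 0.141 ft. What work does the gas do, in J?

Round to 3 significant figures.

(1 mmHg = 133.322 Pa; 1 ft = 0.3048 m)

13.4 J

4580 mmHg → 610615 Pa
5.12 cm² → 5.12×10⁻⁴ m²
F = P × A = 610615 × 5.12×10⁻⁴ = 312.635 N
0.141 ft → 0.0429768 m
W = F × d = 312.635 × 0.0429768 = 13.4361 J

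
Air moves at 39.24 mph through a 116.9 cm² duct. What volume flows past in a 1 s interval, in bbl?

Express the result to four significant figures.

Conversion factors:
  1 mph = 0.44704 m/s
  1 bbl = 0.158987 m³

39.24 mph × 0.44704 → 17.5418 m/s
116.9 cm² × 0.0001 → 0.01169 m²
V = v × A × t = 17.5418 m/s × 0.01169 m² × 1 s = 0.205064 m³
0.205064 m³ ÷ (0.158987 m³/bbl) = 1.28982 bbl

1.290 bbl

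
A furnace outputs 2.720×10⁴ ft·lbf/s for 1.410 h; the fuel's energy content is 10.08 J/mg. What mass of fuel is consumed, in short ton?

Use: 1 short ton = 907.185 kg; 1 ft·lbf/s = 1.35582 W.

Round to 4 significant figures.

0.02047 short ton

2.720×10⁴ ft·lbf/s → 36878.3 W
1.410 h → 5076 s
E = P × t = 36878.3 × 5076 = 1.87194×10⁸ J
10.08 J/mg → 1.008×10⁷ J/kg
m = E / e_s = 1.87194×10⁸ / 1.008×10⁷ = 18.5708 kg
In short ton: 18.5708 / 907.185 = 0.0204708 short ton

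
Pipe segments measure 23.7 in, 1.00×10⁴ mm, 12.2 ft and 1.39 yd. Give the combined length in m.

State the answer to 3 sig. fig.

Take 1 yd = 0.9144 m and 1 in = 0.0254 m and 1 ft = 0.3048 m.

15.6 m

23.7 in × 0.0254 = 0.60198 m
1.00×10⁴ mm × 0.001 = 10 m
12.2 ft × 0.3048 = 3.71856 m
1.39 yd × 0.9144 = 1.27102 m
Combined: 0.60198 + 10 + 3.71856 + 1.27102 = 15.5916 m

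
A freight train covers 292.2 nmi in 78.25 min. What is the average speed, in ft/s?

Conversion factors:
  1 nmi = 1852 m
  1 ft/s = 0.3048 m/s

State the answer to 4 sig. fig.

378.2 ft/s

292.2 nmi × 1852 → 541154 m
78.25 min × 60 → 4695 s
v = d / t = 541154 m / 4695 s = 115.262 m/s
115.262 m/s ÷ (0.3048 m/s/ft/s) = 378.156 ft/s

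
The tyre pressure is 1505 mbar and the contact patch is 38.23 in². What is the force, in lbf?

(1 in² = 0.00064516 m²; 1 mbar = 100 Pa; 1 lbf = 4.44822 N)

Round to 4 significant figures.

834.5 lbf

1505 mbar × 100 = 150500 Pa
38.23 in² × 0.00064516 = 0.0246645 m²
F = P × A = 150500 Pa × 0.0246645 m² = 3712.01 N
3712.01 N ÷ (4.44822 N/lbf) = 834.493 lbf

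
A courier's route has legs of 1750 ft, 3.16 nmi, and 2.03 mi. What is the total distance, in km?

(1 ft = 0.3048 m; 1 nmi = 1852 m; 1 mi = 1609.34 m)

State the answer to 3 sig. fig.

9.65 km

1750 ft × 0.3048 = 533.4 m
3.16 nmi × 1852 = 5852.32 m
2.03 mi × 1609.34 = 3266.96 m
Combined: 533.4 + 5852.32 + 3266.96 = 9652.68 m
In km: 9652.68 / 1000 = 9.65268 km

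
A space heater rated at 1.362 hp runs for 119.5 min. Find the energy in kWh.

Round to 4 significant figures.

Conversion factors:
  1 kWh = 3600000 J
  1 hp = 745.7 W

2.023 kWh

1.362 hp × 745.7 → 1015.64 W
119.5 min × 60 → 7170 s
E = P × t = 1015.64 W × 7170 s = 7.28214×10⁶ J
7.28214×10⁶ J ÷ (3600000 J/kWh) = 2.02282 kWh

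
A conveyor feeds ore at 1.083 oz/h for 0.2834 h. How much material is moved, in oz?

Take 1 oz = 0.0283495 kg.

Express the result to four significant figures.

1.083 oz/h → 8.52847×10⁻⁶ kg/s
0.2834 h → 1020.24 s
m = ṁ × t = 8.52847×10⁻⁶ × 1020.24 = 0.00870109 kg
In oz: 0.00870109 / 0.0283495 = 0.306922 oz

0.3069 oz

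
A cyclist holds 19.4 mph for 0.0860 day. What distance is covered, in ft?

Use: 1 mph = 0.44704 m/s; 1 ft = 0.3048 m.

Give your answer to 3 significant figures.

19.4 mph × 0.44704 → 8.67258 m/s
0.0860 day × 86400 → 7430.4 s
d = v × t = 8.67258 m/s × 7430.4 s = 64440.7 m
64440.7 m ÷ (0.3048 m/ft) = 211420 ft

2.11×10⁵ ft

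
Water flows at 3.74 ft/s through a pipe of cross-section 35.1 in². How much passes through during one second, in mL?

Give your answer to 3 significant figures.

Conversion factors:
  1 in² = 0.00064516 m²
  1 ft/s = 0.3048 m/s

2.58×10⁴ mL

3.74 ft/s × 0.3048 = 1.13995 m/s
35.1 in² × 0.00064516 = 0.0226451 m²
V = v × A × t = 1.13995 m/s × 0.0226451 m² × 1 s = 0.0258143 m³
0.0258143 m³ ÷ (10⁻⁶ m³/mL) = 25814.3 mL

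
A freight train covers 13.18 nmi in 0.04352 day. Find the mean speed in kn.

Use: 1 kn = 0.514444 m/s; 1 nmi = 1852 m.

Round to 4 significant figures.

13.18 nmi × 1852 → 24409.4 m
0.04352 day × 86400 → 3760.13 s
v = d / t = 24409.4 m / 3760.13 s = 6.49164 m/s
6.49164 m/s ÷ (0.514444 m/s/kn) = 12.6187 kn

12.62 kn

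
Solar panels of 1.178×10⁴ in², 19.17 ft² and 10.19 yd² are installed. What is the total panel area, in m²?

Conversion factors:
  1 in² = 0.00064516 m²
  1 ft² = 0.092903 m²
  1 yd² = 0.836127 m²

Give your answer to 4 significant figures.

1.178×10⁴ in² × 0.00064516 = 7.59998 m²
19.17 ft² × 0.092903 = 1.78095 m²
10.19 yd² × 0.836127 = 8.52013 m²
Sum: 7.59998 + 1.78095 + 8.52013 = 17.9011 m²

17.90 m²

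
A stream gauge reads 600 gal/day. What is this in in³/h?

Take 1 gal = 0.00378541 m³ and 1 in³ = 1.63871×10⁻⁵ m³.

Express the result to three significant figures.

600 gal/day × 0.00378541 m³/gal ÷ 86400 s/day = 2.62876×10⁻⁵ m³/s
2.62876×10⁻⁵ m³/s ÷ 1.63871×10⁻⁵ m³/in³ × 3600 s/h = 5774.99 in³/h

5770 in³/h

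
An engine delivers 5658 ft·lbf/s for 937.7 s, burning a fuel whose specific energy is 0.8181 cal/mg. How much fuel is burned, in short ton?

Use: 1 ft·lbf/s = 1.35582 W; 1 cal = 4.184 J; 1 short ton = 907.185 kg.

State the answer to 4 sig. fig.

5658 ft·lbf/s → 7671.23 W
E = P × t = 7671.23 × 937.7 = 7.19331×10⁶ J
0.8181 cal/mg → 3.42293×10⁶ J/kg
m = E / e_s = 7.19331×10⁶ / 3.42293×10⁶ = 2.10151 kg
In short ton: 2.10151 / 907.185 = 0.00231652 short ton

0.002317 short ton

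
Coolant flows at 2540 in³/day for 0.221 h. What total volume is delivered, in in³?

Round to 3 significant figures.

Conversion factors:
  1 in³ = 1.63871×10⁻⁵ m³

23.4 in³

2540 in³/day → 4.8175×10⁻⁷ m³/s
0.221 h → 795.6 s
V = Q × t = 4.8175×10⁻⁷ × 795.6 = 3.8328×10⁻⁴ m³
In in³: 3.8328×10⁻⁴ / 1.63871×10⁻⁵ = 23.3891 in³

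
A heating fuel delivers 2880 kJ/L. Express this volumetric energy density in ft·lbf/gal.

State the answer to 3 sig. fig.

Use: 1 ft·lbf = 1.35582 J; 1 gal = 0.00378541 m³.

2880 kJ/L × 1000 J/kJ ÷ 0.001 m³/L = 2.88×10⁹ J/m³
2.88×10⁹ J/m³ ÷ 1.35582 J/ft·lbf × 0.00378541 m³/gal = 8.04088×10⁶ ft·lbf/gal

8.04×10⁶ ft·lbf/gal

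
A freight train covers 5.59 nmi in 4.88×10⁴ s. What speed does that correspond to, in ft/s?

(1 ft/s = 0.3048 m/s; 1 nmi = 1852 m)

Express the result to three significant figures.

0.696 ft/s

5.59 nmi × 1852 → 10352.7 m
v = d / t = 10352.7 m / 48800 s = 0.212145 m/s
0.212145 m/s ÷ (0.3048 m/s/ft/s) = 0.696014 ft/s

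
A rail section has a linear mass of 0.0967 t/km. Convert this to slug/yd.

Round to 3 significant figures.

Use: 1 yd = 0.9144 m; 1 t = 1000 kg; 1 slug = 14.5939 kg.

0.00606 slug/yd

0.0967 t/km × 1000 kg/t ÷ 1000 m/km = 0.0967 kg/m
0.0967 kg/m ÷ 14.5939 kg/slug × 0.9144 m/yd = 0.00605887 slug/yd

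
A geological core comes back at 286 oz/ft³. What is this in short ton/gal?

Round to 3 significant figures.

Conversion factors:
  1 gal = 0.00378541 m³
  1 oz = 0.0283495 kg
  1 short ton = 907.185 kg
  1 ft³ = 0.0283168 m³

286 oz/ft³ × 0.0283495 kg/oz ÷ 0.0283168 m³/ft³ = 286.33 kg/m³
286.33 kg/m³ ÷ 907.185 kg/short ton × 0.00378541 m³/gal = 0.00119477 short ton/gal

0.00119 short ton/gal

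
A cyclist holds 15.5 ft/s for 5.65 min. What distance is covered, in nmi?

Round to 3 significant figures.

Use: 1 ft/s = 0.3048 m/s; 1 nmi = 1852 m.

0.865 nmi

15.5 ft/s × 0.3048 → 4.7244 m/s
5.65 min × 60 → 339 s
d = v × t = 4.7244 m/s × 339 s = 1601.57 m
1601.57 m ÷ (1852 m/nmi) = 0.864779 nmi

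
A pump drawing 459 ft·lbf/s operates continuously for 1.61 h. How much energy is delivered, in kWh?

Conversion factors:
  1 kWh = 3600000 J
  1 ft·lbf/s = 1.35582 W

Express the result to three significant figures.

1.00 kWh

459 ft·lbf/s × 1.35582 = 622.321 W
1.61 h × 3600 = 5796 s
E = P × t = 622.321 W × 5796 s = 3.60697×10⁶ J
3.60697×10⁶ J ÷ (3600000 J/kWh) = 1.00194 kWh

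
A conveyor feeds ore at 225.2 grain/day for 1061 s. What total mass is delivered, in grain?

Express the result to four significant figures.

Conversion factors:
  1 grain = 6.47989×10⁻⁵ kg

225.2 grain/day → 1.68897×10⁻⁷ kg/s
m = ṁ × t = 1.68897×10⁻⁷ × 1061 = 1.792×10⁻⁴ kg
In grain: 1.792×10⁻⁴ / 6.47989×10⁻⁵ = 2.76548 grain

2.765 grain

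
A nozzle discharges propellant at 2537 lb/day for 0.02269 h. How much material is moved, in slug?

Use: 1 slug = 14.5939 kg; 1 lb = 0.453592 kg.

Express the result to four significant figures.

2537 lb/day → 0.013319 kg/s
0.02269 h → 81.684 s
m = ṁ × t = 0.013319 × 81.684 = 1.08795 kg
In slug: 1.08795 / 14.5939 = 0.0745483 slug

0.07455 slug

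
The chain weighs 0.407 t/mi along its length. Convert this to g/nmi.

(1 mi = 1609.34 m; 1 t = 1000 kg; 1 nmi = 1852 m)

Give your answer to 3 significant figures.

0.407 t/mi × 1000 kg/t ÷ 1609.34 m/mi = 0.252899 kg/m
0.252899 kg/m ÷ 0.001 kg/g × 1852 m/nmi = 468369 g/nmi

4.68×10⁵ g/nmi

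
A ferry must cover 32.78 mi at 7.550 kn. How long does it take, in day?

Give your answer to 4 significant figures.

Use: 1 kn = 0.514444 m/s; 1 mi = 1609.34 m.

32.78 mi × 1609.34 = 52754.2 m
7.550 kn × 0.514444 = 3.88405 m/s
t = d / v = 52754.2 m / 3.88405 m/s = 13582.3 s
13582.3 s ÷ (86400 s/day) = 0.157203 day

0.1572 day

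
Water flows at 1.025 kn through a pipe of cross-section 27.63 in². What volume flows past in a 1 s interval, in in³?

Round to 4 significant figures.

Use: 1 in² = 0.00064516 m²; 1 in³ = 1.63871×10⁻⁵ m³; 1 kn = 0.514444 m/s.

573.6 in³

1.025 kn × 0.514444 = 0.527305 m/s
27.63 in² × 0.00064516 = 0.0178258 m²
V = v × A × t = 0.527305 m/s × 0.0178258 m² × 1 s = 0.00939963 m³
0.00939963 m³ ÷ (1.63871×10⁻⁵ m³/in³) = 573.599 in³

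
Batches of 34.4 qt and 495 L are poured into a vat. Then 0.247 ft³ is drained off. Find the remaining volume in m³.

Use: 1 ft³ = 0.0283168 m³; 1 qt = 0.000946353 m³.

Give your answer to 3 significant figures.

0.521 m³

34.4 qt × 0.000946353 = 0.0325545 m³
495 L × 0.001 = 0.495 m³
0.247 ft³ × 0.0283168 = 0.00699425 m³
Result: 0.0325545 + 0.495 − 0.00699425 = 0.52056 m³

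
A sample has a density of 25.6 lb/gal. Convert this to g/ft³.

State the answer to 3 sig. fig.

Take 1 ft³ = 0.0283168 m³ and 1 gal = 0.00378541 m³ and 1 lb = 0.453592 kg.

8.69×10⁴ g/ft³

25.6 lb/gal × 0.453592 kg/lb ÷ 0.00378541 m³/gal = 3067.56 kg/m³
3067.56 kg/m³ ÷ 0.001 kg/g × 0.0283168 m³/ft³ = 86863.5 g/ft³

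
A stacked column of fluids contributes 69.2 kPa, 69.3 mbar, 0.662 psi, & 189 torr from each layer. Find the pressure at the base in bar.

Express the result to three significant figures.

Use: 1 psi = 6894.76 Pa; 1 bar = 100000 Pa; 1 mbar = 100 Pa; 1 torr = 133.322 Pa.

69.2 kPa × 1000 = 69200 Pa
69.3 mbar × 100 = 6930 Pa
0.662 psi × 6894.76 = 4564.33 Pa
189 torr × 133.322 = 25197.9 Pa
Combined: 69200 + 6930 + 4564.33 + 25197.9 = 105892 Pa
In bar: 105892 / 100000 = 1.05892 bar

1.06 bar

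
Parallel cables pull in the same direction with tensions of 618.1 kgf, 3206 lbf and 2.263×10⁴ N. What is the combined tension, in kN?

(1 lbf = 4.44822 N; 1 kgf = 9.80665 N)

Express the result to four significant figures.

42.95 kN

618.1 kgf × 9.80665 = 6061.49 N
3206 lbf × 4.44822 = 14261 N
2.263×10⁴ N (already N)
Sum: 6061.49 + 14261 + 22630 = 42952.5 N
In kN: 42952.5 / 1000 = 42.9525 kN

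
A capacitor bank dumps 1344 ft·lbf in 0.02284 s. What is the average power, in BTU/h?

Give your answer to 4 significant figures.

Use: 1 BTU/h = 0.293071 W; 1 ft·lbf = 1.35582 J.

2.722×10⁵ BTU/h

1344 ft·lbf × 1.35582 = 1822.22 J
P = E / t = 1822.22 J / 0.02284 s = 79782 W
79782 W ÷ (0.293071 W/BTU/h) = 272228 BTU/h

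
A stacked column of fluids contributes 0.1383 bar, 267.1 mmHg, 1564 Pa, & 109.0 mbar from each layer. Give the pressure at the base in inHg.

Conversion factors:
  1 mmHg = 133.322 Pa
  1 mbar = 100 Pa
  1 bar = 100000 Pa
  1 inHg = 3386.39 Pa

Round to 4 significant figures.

0.1383 bar × 100000 = 13830 Pa
267.1 mmHg × 133.322 = 35610.3 Pa
1564 Pa (already Pa)
109.0 mbar × 100 = 10900 Pa
Total: 13830 + 35610.3 + 1564 + 10900 = 61904.3 Pa
In inHg: 61904.3 / 3386.39 = 18.2803 inHg

18.28 inHg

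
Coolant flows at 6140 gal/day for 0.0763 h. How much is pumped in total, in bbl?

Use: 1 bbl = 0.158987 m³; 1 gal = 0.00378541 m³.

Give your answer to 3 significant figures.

0.465 bbl

6140 gal/day → 2.69009×10⁻⁴ m³/s
0.0763 h → 274.68 s
V = Q × t = 2.69009×10⁻⁴ × 274.68 = 0.0738914 m³
In bbl: 0.0738914 / 0.158987 = 0.464764 bbl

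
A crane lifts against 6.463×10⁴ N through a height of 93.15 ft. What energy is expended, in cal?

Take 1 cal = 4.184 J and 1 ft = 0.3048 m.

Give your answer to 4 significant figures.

4.386×10⁵ cal

93.15 ft × 0.3048 = 28.3921 m
W = F × d = 64630 N × 28.3921 m = 1.83498×10⁶ J
1.83498×10⁶ J ÷ (4.184 J/cal) = 438571 cal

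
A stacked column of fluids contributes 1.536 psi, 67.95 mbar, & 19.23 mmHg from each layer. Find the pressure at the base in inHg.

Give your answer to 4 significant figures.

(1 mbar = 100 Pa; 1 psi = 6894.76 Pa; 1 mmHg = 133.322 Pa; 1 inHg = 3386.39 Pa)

5.891 inHg

1.536 psi × 6894.76 = 10590.4 Pa
67.95 mbar × 100 = 6795 Pa
19.23 mmHg × 133.322 = 2563.78 Pa
Combined: 10590.4 + 6795 + 2563.78 = 19949.2 Pa
In inHg: 19949.2 / 3386.39 = 5.89099 inHg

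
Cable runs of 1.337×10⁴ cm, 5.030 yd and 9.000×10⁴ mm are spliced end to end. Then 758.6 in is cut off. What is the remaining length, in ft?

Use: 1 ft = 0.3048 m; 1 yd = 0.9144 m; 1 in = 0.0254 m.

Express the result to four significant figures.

1.337×10⁴ cm × 0.01 = 133.7 m
5.030 yd × 0.9144 = 4.59943 m
9.000×10⁴ mm × 0.001 = 90 m
758.6 in × 0.0254 = 19.2684 m
Result: 133.7 + 4.59943 + 90 − 19.2684 = 209.031 m
In ft: 209.031 / 0.3048 = 685.797 ft

685.8 ft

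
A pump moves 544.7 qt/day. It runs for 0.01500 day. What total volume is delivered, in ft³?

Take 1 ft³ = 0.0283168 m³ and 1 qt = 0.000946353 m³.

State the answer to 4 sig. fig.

0.2731 ft³

544.7 qt/day → 5.96619×10⁻⁶ m³/s
0.01500 day → 1296 s
V = Q × t = 5.96619×10⁻⁶ × 1296 = 0.00773218 m³
In ft³: 0.00773218 / 0.0283168 = 0.27306 ft³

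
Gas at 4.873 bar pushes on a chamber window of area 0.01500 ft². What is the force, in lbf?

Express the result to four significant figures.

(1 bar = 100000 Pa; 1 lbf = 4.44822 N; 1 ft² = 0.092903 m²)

152.7 lbf

4.873 bar × 100000 → 487300 Pa
0.01500 ft² × 0.092903 → 0.00139354 m²
F = P × A = 487300 Pa × 0.00139354 m² = 679.072 N
679.072 N ÷ (4.44822 N/lbf) = 152.662 lbf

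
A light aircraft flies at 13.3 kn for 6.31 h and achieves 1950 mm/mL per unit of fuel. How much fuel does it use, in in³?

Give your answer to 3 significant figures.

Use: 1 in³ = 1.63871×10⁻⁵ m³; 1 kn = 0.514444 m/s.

4860 in³

13.3 kn → 6.84211 m/s
6.31 h → 22716 s
d = v × t = 6.84211 × 22716 = 155425 m
1950 mm/mL → 1.95×10⁶ m/m³
V = d / (distance per unit fuel) = 155425 / 1.95×10⁶ = 0.0797051 m³
In in³: 0.0797051 / 1.63871×10⁻⁵ = 4863.89 in³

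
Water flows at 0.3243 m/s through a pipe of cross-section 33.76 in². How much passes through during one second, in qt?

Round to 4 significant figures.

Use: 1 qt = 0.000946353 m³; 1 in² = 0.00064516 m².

33.76 in² × 0.00064516 → 0.0217806 m²
V = v × A × t = 0.3243 m/s × 0.0217806 m² × 1 s = 0.00706345 m³
0.00706345 m³ ÷ (0.000946353 m³/qt) = 7.46386 qt

7.464 qt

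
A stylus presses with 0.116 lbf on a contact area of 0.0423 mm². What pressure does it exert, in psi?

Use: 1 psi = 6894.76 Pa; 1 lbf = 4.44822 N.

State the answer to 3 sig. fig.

0.116 lbf × 4.44822 → 0.515994 N
0.0423 mm² × 10⁻⁶ → 4.23×10⁻⁸ m²
P = F / A = 0.515994 N / 4.23×10⁻⁸ m² = 1.21984×10⁷ Pa
1.21984×10⁷ Pa ÷ (6894.76 Pa/psi) = 1769.23 psi

1770 psi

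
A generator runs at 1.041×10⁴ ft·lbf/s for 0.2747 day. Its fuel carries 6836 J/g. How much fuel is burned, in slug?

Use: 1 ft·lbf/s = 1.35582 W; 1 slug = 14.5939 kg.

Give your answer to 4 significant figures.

3.358 slug

1.041×10⁴ ft·lbf/s → 14114.1 W
0.2747 day → 23734.1 s
E = P × t = 14114.1 × 23734.1 = 3.34985×10⁸ J
6836 J/g → 6.836×10⁶ J/kg
m = E / e_s = 3.34985×10⁸ / 6.836×10⁶ = 49.0031 kg
In slug: 49.0031 / 14.5939 = 3.35778 slug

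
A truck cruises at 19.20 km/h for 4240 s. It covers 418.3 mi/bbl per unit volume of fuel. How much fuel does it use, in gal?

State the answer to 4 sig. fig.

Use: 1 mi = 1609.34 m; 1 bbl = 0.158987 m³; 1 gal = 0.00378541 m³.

19.20 km/h → 5.33333 m/s
d = v × t = 5.33333 × 4240 = 22613.3 m
418.3 mi/bbl → 4.23423×10⁶ m/m³
V = d / (distance per unit fuel) = 22613.3 / 4.23423×10⁶ = 0.00534059 m³
In gal: 0.00534059 / 0.00378541 = 1.41084 gal

1.411 gal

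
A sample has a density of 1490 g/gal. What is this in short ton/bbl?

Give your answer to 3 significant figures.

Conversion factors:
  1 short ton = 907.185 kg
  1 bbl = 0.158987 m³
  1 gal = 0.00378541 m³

1490 g/gal × 0.001 kg/g ÷ 0.00378541 m³/gal = 393.617 kg/m³
393.617 kg/m³ ÷ 907.185 kg/short ton × 0.158987 m³/bbl = 0.0689826 short ton/bbl

0.0690 short ton/bbl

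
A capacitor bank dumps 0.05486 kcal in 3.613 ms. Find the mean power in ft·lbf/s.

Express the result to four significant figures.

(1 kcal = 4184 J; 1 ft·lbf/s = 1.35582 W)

0.05486 kcal × 4184 = 229.534 J
3.613 ms × 0.001 = 0.003613 s
P = E / t = 229.534 J / 0.003613 s = 63530 W
63530 W ÷ (1.35582 W/ft·lbf/s) = 46857.3 ft·lbf/s

4.686×10⁴ ft·lbf/s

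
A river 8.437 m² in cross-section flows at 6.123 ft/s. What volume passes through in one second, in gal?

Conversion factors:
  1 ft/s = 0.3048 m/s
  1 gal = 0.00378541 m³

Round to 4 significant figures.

4160 gal

6.123 ft/s × 0.3048 → 1.86629 m/s
V = v × A × t = 1.86629 m/s × 8.437 m² × 1 s = 15.7459 m³
15.7459 m³ ÷ (0.00378541 m³/gal) = 4159.63 gal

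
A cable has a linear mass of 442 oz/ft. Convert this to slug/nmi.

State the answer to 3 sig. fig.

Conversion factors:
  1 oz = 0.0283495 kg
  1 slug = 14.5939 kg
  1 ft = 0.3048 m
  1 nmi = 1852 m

5220 slug/nmi

442 oz/ft × 0.0283495 kg/oz ÷ 0.3048 m/ft = 41.1105 kg/m
41.1105 kg/m ÷ 14.5939 kg/slug × 1852 m/nmi = 5217.02 slug/nmi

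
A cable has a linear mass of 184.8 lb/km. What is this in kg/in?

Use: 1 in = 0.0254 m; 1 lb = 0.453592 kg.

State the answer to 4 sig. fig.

184.8 lb/km × 0.453592 kg/lb ÷ 1000 m/km = 0.0838238 kg/m
0.0838238 kg/m × 0.0254 m/in = 0.00212912 kg/in

0.002129 kg/in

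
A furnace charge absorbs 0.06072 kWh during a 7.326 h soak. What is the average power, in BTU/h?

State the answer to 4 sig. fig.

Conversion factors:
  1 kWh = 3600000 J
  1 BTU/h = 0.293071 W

28.28 BTU/h

0.06072 kWh × 3600000 = 218592 J
7.326 h × 3600 = 26373.6 s
P = E / t = 218592 J / 26373.6 s = 8.28829 W
8.28829 W ÷ (0.293071 W/BTU/h) = 28.2808 BTU/h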